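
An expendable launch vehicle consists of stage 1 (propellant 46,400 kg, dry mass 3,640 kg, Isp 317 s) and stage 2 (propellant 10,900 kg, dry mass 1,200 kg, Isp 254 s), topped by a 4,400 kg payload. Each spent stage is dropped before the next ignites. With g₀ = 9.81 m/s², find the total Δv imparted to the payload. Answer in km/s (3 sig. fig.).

Ignition mass of stage 1 = 46,400+3,640 + 10,900+1,200 + 4,400 = 66,540 kg.
Stage 1: m₀ = 66,540 kg, m_f = 66,540 − 46,400 = 20,140 kg; Δv = 317×9.81×ln(3.304) = 3109.8×1.1951 ≈ 3716 m/s.
Stage 2: m₀ = 16,500 kg, m_f = 16,500 − 10,900 = 5,600 kg; Δv = 254×9.81×ln(2.946) = 2491.7×1.0806 ≈ 2693 m/s.
Total Δv = 3716 + 2693 = 6409 m/s.

Δv ≈ 6.41 km/s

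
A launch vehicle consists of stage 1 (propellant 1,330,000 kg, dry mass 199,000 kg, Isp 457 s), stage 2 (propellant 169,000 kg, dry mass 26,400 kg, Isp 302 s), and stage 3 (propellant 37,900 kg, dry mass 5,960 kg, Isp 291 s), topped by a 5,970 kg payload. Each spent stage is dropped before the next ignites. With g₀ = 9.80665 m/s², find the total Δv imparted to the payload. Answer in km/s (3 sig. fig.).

Δv ≈ 13.7 km/s

Ignition mass of stage 1 = 1,330,000+199,000 + 169,000+26,400 + 37,900+5,960 + 5,970 = 1,774,230 kg.
Stage 1: m₀ = 1,774,230 kg, m_f = 1,774,230 − 1,330,000 = 444,230 kg; Δv = 457×9.80665×ln(3.994) = 4481.6×1.3848 ≈ 6206 m/s.
Stage 2: m₀ = 245,230 kg, m_f = 245,230 − 169,000 = 76,230 kg; Δv = 302×9.80665×ln(3.217) = 2961.6×1.1684 ≈ 3460 m/s.
Stage 3: m₀ = 49,830 kg, m_f = 49,830 − 37,900 = 11,930 kg; Δv = 291×9.80665×ln(4.177) = 2853.7×1.4296 ≈ 4080 m/s.
Total Δv = 6206 + 3460 + 4080 = 13746 m/s.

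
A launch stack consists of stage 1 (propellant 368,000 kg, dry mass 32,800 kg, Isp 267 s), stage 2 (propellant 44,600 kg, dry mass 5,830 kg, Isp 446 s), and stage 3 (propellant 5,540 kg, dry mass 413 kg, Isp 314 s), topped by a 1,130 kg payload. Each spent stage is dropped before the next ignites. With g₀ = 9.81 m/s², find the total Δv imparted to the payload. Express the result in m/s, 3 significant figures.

Ignition mass of stage 1 = 368,000+32,800 + 44,600+5,830 + 5,540+413 + 1,130 = 458,313 kg.
Stage 1: m₀ = 458,313 kg, m_f = 458,313 − 368,000 = 90,313 kg; Δv = 267×9.81×ln(5.075) = 2619.3×1.6243 ≈ 4254 m/s.
Stage 2: m₀ = 57,513 kg, m_f = 57,513 − 44,600 = 12,913 kg; Δv = 446×9.81×ln(4.454) = 4375.3×1.4938 ≈ 6536 m/s.
Stage 3: m₀ = 7,083 kg, m_f = 7,083 − 5,540 = 1,543 kg; Δv = 314×9.81×ln(4.59) = 3080.3×1.5240 ≈ 4694 m/s.
Total Δv = 4254 + 6536 + 4694 = 15484 m/s.

Δv ≈ 15500 m/s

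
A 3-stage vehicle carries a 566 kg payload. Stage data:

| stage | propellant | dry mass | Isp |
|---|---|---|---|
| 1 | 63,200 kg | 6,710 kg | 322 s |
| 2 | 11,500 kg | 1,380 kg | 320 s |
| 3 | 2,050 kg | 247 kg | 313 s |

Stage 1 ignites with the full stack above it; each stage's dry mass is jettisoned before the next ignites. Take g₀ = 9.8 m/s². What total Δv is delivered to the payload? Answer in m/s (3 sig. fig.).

Δv ≈ 12200 m/s

Ignition mass of stage 1 = 63,200+6,710 + 11,500+1,380 + 2,050+247 + 566 = 85,653 kg.
Stage 1: m₀ = 85,653 kg, m_f = 85,653 − 63,200 = 22,453 kg; Δv = 322×9.8×ln(3.815) = 3155.6×1.3389 ≈ 4225 m/s.
Stage 2: m₀ = 15,743 kg, m_f = 15,743 − 11,500 = 4,243 kg; Δv = 320×9.8×ln(3.71) = 3136.0×1.3111 ≈ 4112 m/s.
Stage 3: m₀ = 2,863 kg, m_f = 2,863 − 2,050 = 813 kg; Δv = 313×9.8×ln(3.522) = 3067.4×1.2589 ≈ 3862 m/s.
Total Δv = 4225 + 4112 + 3862 = 12199 m/s.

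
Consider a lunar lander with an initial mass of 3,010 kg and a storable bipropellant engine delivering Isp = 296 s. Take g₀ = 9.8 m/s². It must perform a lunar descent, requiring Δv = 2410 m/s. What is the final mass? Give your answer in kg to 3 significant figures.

v_e = Isp · g₀ = 296 × 9.8 = 2900.8 m/s.
From the ideal rocket equation, m₀/m_f = exp(Δv / v_e) = exp(2410 / 2900.8) = exp(0.8308) = 2.2952.
m_f = m₀ / 2.2952 = 3,010 / 2.2952 = 1,311.43 kg.

final mass ≈ 1310 kg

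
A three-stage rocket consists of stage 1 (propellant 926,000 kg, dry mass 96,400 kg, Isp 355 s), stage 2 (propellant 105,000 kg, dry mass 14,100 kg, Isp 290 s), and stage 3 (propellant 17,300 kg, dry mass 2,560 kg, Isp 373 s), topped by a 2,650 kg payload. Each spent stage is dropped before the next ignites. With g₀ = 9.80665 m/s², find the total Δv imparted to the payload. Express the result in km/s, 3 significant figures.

Ignition mass of stage 1 = 926,000+96,400 + 105,000+14,100 + 17,300+2,560 + 2,650 = 1,164,010 kg.
Stage 1: m₀ = 1,164,010 kg, m_f = 1,164,010 − 926,000 = 238,010 kg; Δv = 355×9.80665×ln(4.891) = 3481.4×1.5873 ≈ 5526 m/s.
Stage 2: m₀ = 141,610 kg, m_f = 141,610 − 105,000 = 36,610 kg; Δv = 290×9.80665×ln(3.868) = 2843.9×1.3528 ≈ 3847 m/s.
Stage 3: m₀ = 22,510 kg, m_f = 22,510 − 17,300 = 5,210 kg; Δv = 373×9.80665×ln(4.321) = 3657.9×1.4634 ≈ 5353 m/s.
Total Δv = 5526 + 3847 + 5353 = 14726 m/s.

Δv ≈ 14.7 km/s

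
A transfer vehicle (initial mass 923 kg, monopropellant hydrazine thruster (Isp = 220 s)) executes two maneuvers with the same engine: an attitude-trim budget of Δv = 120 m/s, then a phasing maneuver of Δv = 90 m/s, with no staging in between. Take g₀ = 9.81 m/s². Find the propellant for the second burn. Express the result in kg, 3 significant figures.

v_e = Isp · g₀ = 220 × 9.81 = 2158.2 m/s.
After the first burn: m = 923 × exp(−120/2158.2) = 923 × 0.94592 = 873.084 kg.
After the second burn: m = 873.084 × exp(−90/2158.2) = 873.084 × 0.95916 = 837.427 kg.
Second-burn propellant = 873.084 − 837.427 = 35.657 kg.

propellant for the second burn ≈ 35.7 kg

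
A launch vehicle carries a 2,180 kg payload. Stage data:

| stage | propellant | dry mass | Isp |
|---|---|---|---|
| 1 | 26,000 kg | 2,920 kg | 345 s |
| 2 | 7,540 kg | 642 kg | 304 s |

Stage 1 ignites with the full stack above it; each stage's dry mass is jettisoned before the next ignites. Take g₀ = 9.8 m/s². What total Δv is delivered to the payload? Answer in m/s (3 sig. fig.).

Δv ≈ 7540 m/s

Ignition mass of stage 1 = 26,000+2,920 + 7,540+642 + 2,180 = 39,282 kg.
Stage 1: m₀ = 39,282 kg, m_f = 39,282 − 26,000 = 13,282 kg; Δv = 345×9.8×ln(2.958) = 3381.0×1.0844 ≈ 3666 m/s.
Stage 2: m₀ = 10,362 kg, m_f = 10,362 − 7,540 = 2,822 kg; Δv = 304×9.8×ln(3.672) = 2979.2×1.3007 ≈ 3875 m/s.
Total Δv = 3666 + 3875 = 7541 m/s.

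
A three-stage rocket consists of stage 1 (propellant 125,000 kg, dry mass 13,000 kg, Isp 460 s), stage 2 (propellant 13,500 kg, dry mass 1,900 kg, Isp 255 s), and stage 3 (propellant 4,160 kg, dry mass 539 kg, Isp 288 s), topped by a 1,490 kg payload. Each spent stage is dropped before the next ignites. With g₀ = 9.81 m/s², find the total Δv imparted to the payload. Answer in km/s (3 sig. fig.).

Ignition mass of stage 1 = 125,000+13,000 + 13,500+1,900 + 4,160+539 + 1,490 = 159,589 kg.
Stage 1: m₀ = 159,589 kg, m_f = 159,589 − 125,000 = 34,589 kg; Δv = 460×9.81×ln(4.614) = 4512.6×1.5291 ≈ 6900 m/s.
Stage 2: m₀ = 21,589 kg, m_f = 21,589 − 13,500 = 8,089 kg; Δv = 255×9.81×ln(2.669) = 2501.6×0.9817 ≈ 2456 m/s.
Stage 3: m₀ = 6,189 kg, m_f = 6,189 − 4,160 = 2,029 kg; Δv = 288×9.81×ln(3.05) = 2825.3×1.1152 ≈ 3151 m/s.
Total Δv = 6900 + 2456 + 3151 = 12507 m/s.

Δv ≈ 12.5 km/s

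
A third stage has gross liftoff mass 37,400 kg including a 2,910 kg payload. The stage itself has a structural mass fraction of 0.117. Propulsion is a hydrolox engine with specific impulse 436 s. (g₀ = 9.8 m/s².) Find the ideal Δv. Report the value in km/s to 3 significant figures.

Stage wet mass = m₀ − payload = 37,400 − 2,910 = 34,490 kg.
Stage dry mass = ε × stage wet mass = 0.117 × 34,490 = 4,035.33 kg.
Burnout mass m_f = stage dry + payload = 4,035.33 + 2,910 = 6,945.33 kg.
v_e = Isp · g₀ = 436 × 9.8 = 4272.8 m/s.
Using Δv = v_e ln(m₀/m_f): Δv = v_e · ln(37,400/6,945.33) = 4272.8 × ln(5.385) = 4272.8 × 1.6836 ≈ 7194 m/s.

Δv ≈ 7.19 km/s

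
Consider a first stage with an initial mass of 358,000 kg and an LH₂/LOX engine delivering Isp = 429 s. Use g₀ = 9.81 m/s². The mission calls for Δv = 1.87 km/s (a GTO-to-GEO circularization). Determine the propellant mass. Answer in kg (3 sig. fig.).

v_e = Isp · g₀ = 429 × 9.81 = 4208.5 m/s.
m₀/m_f = exp(Δv / v_e) = exp(1870 / 4208.5) = exp(0.4443) = 1.5595.
m_f = 358,000 / 1.5595 = 229,561 kg, so propellant = m₀ − m_f = 358,000 − 229,561 = 128,439 kg.

propellant mass ≈ 128000 kg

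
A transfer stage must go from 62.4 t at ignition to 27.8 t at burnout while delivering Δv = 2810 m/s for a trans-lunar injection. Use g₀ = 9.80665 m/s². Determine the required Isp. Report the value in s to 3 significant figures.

Isp ≈ 354 s

ln(m₀/m_f) = ln(62400/27800) = ln(2.245) = 0.8085.
v_e = Δv / ln(m₀/m_f) = 2810 / 0.8085 = 3475.4 m/s.
Isp = v_e / g₀ = 3475.4 / 9.80665 = 354.4 s.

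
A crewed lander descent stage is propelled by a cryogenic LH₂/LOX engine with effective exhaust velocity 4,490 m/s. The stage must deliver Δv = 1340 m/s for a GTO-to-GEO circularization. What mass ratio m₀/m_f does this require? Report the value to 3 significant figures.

mass ratio ≈ 1.35

By the Tsiolkovsky rocket equation, m₀/m_f = exp(Δv / v_e) = exp(1340 / 4490.0) = exp(0.2984) = 1.3478.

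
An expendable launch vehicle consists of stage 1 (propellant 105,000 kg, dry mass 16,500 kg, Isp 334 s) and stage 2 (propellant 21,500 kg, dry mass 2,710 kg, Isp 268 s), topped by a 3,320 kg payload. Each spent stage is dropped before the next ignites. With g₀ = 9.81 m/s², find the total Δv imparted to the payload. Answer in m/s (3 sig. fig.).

Δv ≈ 7990 m/s

Ignition mass of stage 1 = 105,000+16,500 + 21,500+2,710 + 3,320 = 149,030 kg.
Stage 1: m₀ = 149,030 kg, m_f = 149,030 − 105,000 = 44,030 kg; Δv = 334×9.81×ln(3.385) = 3276.5×1.2193 ≈ 3995 m/s.
Stage 2: m₀ = 27,530 kg, m_f = 27,530 − 21,500 = 6,030 kg; Δv = 268×9.81×ln(4.566) = 2629.1×1.5185 ≈ 3992 m/s.
Total Δv = 3995 + 3992 = 7987 m/s.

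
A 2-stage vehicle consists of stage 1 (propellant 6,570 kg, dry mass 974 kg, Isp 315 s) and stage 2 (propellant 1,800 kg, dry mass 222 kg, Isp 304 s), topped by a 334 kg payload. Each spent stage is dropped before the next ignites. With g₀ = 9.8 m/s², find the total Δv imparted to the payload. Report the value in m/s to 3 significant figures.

Δv ≈ 7670 m/s

Ignition mass of stage 1 = 6,570+974 + 1,800+222 + 334 = 9,900 kg.
Stage 1: m₀ = 9,900 kg, m_f = 9,900 − 6,570 = 3,330 kg; Δv = 315×9.8×ln(2.973) = 3087.0×1.0896 ≈ 3363 m/s.
Stage 2: m₀ = 2,356 kg, m_f = 2,356 − 1,800 = 556 kg; Δv = 304×9.8×ln(4.237) = 2979.2×1.4440 ≈ 4302 m/s.
Total Δv = 3363 + 4302 = 7665 m/s.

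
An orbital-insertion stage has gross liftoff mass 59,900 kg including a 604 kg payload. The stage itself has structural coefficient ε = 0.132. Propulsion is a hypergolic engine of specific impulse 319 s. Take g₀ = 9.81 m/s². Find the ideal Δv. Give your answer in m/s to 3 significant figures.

Δv ≈ 6140 m/s

Stage wet mass = m₀ − payload = 59,900 − 604 = 59,296 kg.
Stage dry mass = ε × stage wet mass = 0.132 × 59,296 = 7,827.07 kg.
Burnout mass m_f = stage dry + payload = 7,827.07 + 604 = 8,431.07 kg.
v_e = Isp · g₀ = 319 × 9.81 = 3129.4 m/s.
From the ideal rocket equation, Δv = v_e · ln(59,900/8,431.07) = 3129.4 × ln(7.105) = 3129.4 × 1.9608 ≈ 6136 m/s.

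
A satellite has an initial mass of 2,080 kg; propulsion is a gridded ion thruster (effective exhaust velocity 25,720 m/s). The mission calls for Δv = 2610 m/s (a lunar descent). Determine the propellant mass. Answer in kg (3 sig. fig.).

Rocket equation: m₀/m_f = exp(Δv / v_e) = exp(2610 / 25720.0) = exp(0.1015) = 1.1068.
m_f = 2,080 / 1.1068 = 1,879.29 kg, so propellant = m₀ − m_f = 2,080 − 1,879.29 = 200.71 kg.

propellant mass ≈ 201 kg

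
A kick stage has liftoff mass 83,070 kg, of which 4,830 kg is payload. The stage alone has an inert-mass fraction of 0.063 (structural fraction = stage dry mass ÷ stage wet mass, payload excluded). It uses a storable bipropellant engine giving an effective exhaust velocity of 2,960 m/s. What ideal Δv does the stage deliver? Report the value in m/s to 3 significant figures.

Δv ≈ 6340 m/s

Stage wet mass = m₀ − payload = 83,070 − 4,830 = 78,240 kg.
Stage dry mass = ε × stage wet mass = 0.063 × 78,240 = 4,929.12 kg.
Burnout mass m_f = stage dry + payload = 4,929.12 + 4,830 = 9,759.12 kg.
Δv = v_e · ln(83,070/9,759.12) = 2960.0 × ln(8.512) = 2960.0 × 2.1415 ≈ 6339 m/s.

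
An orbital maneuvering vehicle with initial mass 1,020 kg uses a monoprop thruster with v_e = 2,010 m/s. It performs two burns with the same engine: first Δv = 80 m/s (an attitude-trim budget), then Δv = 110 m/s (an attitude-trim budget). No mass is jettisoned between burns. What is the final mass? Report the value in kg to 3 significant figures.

After the first burn: m = 1020 × exp(−80/2010.0) = 1020 × 0.96098 = 980.2 kg.
After the second burn: m = 980.2 × exp(−110/2010.0) = 980.2 × 0.94674 = 927.995 kg.

final mass ≈ 928 kg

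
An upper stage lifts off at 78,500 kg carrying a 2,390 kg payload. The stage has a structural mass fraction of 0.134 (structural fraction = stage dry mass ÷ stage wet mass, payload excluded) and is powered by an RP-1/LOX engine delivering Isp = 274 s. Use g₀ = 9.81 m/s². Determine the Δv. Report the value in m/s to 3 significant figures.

Δv ≈ 4920 m/s

Stage wet mass = m₀ − payload = 78,500 − 2,390 = 76,110 kg.
Stage dry mass = ε × stage wet mass = 0.134 × 76,110 = 10,198.7 kg.
Burnout mass m_f = stage dry + payload = 10,198.7 + 2,390 = 12,588.7 kg.
v_e = Isp · g₀ = 274 × 9.81 = 2687.9 m/s.
Rocket equation: Δv = v_e · ln(78,500/12,588.7) = 2687.9 × ln(6.236) = 2687.9 × 1.8303 ≈ 4920 m/s.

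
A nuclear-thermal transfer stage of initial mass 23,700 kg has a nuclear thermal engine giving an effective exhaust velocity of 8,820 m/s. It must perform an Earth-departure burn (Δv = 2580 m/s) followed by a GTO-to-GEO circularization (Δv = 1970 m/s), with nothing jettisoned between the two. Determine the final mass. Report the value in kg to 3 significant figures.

After the first burn: m = 23700 × exp(−2580/8820.0) = 23700 × 0.74638 = 17,689.2 kg.
After the second burn: m = 17,689.2 × exp(−1970/8820.0) = 17,689.2 × 0.79983 = 14,148.4 kg.

final mass ≈ 14100 kg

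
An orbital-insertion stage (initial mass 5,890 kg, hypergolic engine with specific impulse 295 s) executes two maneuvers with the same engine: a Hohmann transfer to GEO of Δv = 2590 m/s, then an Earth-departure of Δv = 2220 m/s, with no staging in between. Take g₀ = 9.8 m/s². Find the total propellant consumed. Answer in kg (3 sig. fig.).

total propellant consumed ≈ 4770 kg

v_e = Isp · g₀ = 295 × 9.8 = 2891.0 m/s.
After the first burn: m = 5890 × exp(−2590/2891.0) = 5890 × 0.40825 = 2,404.59 kg.
After the second burn: m = 2,404.59 × exp(−2220/2891.0) = 2,404.59 × 0.46399 = 1,115.71 kg.
Total propellant = m₀ − m_final = 5890 − 1,115.71 = 4,774.29 kg.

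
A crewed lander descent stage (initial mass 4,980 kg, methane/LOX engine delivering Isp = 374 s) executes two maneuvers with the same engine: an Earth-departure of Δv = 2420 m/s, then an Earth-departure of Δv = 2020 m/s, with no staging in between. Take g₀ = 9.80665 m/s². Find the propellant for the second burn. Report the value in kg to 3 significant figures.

v_e = Isp · g₀ = 374 × 9.80665 = 3667.7 m/s.
After the first burn: m = 4980 × exp(−2420/3667.7) = 4980 × 0.51695 = 2,574.41 kg.
After the second burn: m = 2,574.41 × exp(−2020/3667.7) = 2,574.41 × 0.57651 = 1,484.17 kg.
Second-burn propellant = 2,574.41 − 1,484.17 = 1,090.24 kg.

propellant for the second burn ≈ 1090 kg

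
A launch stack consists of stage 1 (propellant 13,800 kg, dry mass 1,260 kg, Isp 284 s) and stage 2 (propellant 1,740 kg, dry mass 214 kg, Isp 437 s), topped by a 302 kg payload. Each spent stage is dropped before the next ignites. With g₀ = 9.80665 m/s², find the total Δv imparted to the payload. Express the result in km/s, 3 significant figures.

Ignition mass of stage 1 = 13,800+1,260 + 1,740+214 + 302 = 17,316 kg.
Stage 1: m₀ = 17,316 kg, m_f = 17,316 − 13,800 = 3,516 kg; Δv = 284×9.80665×ln(4.925) = 2785.1×1.5943 ≈ 4440 m/s.
Stage 2: m₀ = 2,256 kg, m_f = 2,256 − 1,740 = 516 kg; Δv = 437×9.80665×ln(4.372) = 4285.5×1.4752 ≈ 6322 m/s.
Total Δv = 4440 + 6322 = 10762 m/s.

Δv ≈ 10.8 km/s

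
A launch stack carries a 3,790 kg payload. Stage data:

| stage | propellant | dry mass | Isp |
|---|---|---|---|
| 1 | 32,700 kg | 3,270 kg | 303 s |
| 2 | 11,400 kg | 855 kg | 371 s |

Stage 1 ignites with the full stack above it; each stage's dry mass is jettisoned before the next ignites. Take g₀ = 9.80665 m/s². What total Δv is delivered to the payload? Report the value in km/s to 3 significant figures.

Ignition mass of stage 1 = 32,700+3,270 + 11,400+855 + 3,790 = 52,015 kg.
Stage 1: m₀ = 52,015 kg, m_f = 52,015 − 32,700 = 19,315 kg; Δv = 303×9.80665×ln(2.693) = 2971.4×0.9907 ≈ 2944 m/s.
Stage 2: m₀ = 16,045 kg, m_f = 16,045 − 11,400 = 4,645 kg; Δv = 371×9.80665×ln(3.454) = 3638.3×1.2396 ≈ 4510 m/s.
Total Δv = 2944 + 4510 = 7454 m/s.

Δv ≈ 7.45 km/s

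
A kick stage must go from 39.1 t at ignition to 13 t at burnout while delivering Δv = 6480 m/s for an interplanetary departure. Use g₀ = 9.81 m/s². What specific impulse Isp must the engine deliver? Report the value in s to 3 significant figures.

Isp ≈ 600 s

ln(m₀/m_f) = ln(39100/13000) = ln(3.008) = 1.1012.
Using Δv = v_e ln(m₀/m_f): v_e = Δv / ln(m₀/m_f) = 6480 / 1.1012 = 5884.6 m/s.
Isp = v_e / g₀ = 5884.6 / 9.81 = 599.9 s.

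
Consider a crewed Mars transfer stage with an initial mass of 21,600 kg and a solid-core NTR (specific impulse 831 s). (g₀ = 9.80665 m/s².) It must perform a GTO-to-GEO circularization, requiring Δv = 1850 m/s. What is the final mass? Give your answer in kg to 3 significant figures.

v_e = Isp · g₀ = 831 × 9.80665 = 8149.3 m/s.
By the Tsiolkovsky rocket equation, m₀/m_f = exp(Δv / v_e) = exp(1850 / 8149.3) = exp(0.2270) = 1.2548.
m_f = m₀ / 1.2548 = 21,600 / 1.2548 = 17,213.9 kg.

final mass ≈ 17200 kg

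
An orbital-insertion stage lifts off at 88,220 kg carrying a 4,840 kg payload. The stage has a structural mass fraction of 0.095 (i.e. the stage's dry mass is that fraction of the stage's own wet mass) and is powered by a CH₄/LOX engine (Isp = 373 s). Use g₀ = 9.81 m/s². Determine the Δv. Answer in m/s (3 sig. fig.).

Stage wet mass = m₀ − payload = 88,220 − 4,840 = 83,380 kg.
Stage dry mass = ε × stage wet mass = 0.095 × 83,380 = 7,921.1 kg.
Burnout mass m_f = stage dry + payload = 7,921.1 + 4,840 = 12,761.1 kg.
v_e = Isp · g₀ = 373 × 9.81 = 3659.1 m/s.
Δv = v_e · ln(88,220/12,761.1) = 3659.1 × ln(6.913) = 3659.1 × 1.9334 ≈ 7075 m/s.

Δv ≈ 7070 m/s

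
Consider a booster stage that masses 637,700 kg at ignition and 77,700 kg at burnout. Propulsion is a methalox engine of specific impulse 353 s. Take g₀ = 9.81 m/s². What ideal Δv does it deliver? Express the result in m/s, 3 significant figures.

Δv ≈ 7290 m/s

v_e = Isp · g₀ = 353 × 9.81 = 3462.9 m/s.
Rocket equation: Δv = v_e · ln(m₀/m_f) = 3462.9 × ln(8.207) = 3462.9 × 2.1050 ≈ 7289.5 m/s.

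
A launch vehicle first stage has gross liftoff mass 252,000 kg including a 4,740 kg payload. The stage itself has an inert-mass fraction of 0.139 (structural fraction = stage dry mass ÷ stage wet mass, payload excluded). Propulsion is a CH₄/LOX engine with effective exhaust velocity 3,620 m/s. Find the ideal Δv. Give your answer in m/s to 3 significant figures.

Stage wet mass = m₀ − payload = 252,000 − 4,740 = 247,260 kg.
Stage dry mass = ε × stage wet mass = 0.139 × 247,260 = 34,369.1 kg.
Burnout mass m_f = stage dry + payload = 34,369.1 + 4,740 = 39,109.1 kg.
Using Δv = v_e ln(m₀/m_f): Δv = v_e · ln(252,000/39,109.1) = 3620.0 × ln(6.444) = 3620.0 × 1.8631 ≈ 6744 m/s.

Δv ≈ 6740 m/s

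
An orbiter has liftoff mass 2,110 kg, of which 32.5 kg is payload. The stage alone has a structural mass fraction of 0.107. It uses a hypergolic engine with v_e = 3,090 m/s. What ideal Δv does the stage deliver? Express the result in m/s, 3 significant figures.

Stage wet mass = m₀ − payload = 2,110 − 32.5 = 2,077.5 kg.
Stage dry mass = ε × stage wet mass = 0.107 × 2,077.5 = 222.293 kg.
Burnout mass m_f = stage dry + payload = 222.293 + 32.5 = 254.793 kg.
By the Tsiolkovsky rocket equation, Δv = v_e · ln(2,110/254.793) = 3090.0 × ln(8.281) = 3090.0 × 2.1140 ≈ 6532 m/s.

Δv ≈ 6530 m/s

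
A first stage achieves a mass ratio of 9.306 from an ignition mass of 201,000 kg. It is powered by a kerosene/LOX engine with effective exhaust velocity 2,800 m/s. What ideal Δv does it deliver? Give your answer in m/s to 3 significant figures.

Δv = v_e · ln(9.306) = 2800.0 × 2.2307 ≈ 6245.8 m/s.

Δv ≈ 6250 m/s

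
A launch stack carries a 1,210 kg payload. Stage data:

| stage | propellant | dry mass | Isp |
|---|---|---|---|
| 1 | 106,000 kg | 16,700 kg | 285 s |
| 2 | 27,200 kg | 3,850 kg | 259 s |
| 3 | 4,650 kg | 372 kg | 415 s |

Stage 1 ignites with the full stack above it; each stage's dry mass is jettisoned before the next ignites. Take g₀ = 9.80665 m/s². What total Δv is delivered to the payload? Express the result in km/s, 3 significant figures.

Δv ≈ 11.9 km/s

Ignition mass of stage 1 = 106,000+16,700 + 27,200+3,850 + 4,650+372 + 1,210 = 159,982 kg.
Stage 1: m₀ = 159,982 kg, m_f = 159,982 − 106,000 = 53,982 kg; Δv = 285×9.80665×ln(2.964) = 2794.9×1.0864 ≈ 3036 m/s.
Stage 2: m₀ = 37,282 kg, m_f = 37,282 − 27,200 = 10,082 kg; Δv = 259×9.80665×ln(3.698) = 2539.9×1.3078 ≈ 3322 m/s.
Stage 3: m₀ = 6,232 kg, m_f = 6,232 − 4,650 = 1,582 kg; Δv = 415×9.80665×ln(3.939) = 4069.8×1.3710 ≈ 5580 m/s.
Total Δv = 3036 + 3322 + 5580 = 11938 m/s.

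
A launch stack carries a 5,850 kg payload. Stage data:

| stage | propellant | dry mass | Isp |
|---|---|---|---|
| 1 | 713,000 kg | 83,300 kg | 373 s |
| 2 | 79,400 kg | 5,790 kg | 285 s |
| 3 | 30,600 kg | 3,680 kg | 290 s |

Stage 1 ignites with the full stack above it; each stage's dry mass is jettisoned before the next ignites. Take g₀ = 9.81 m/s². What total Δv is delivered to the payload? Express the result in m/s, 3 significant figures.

Ignition mass of stage 1 = 713,000+83,300 + 79,400+5,790 + 30,600+3,680 + 5,850 = 921,620 kg.
Stage 1: m₀ = 921,620 kg, m_f = 921,620 − 713,000 = 208,620 kg; Δv = 373×9.81×ln(4.418) = 3659.1×1.4856 ≈ 5436 m/s.
Stage 2: m₀ = 125,320 kg, m_f = 125,320 − 79,400 = 45,920 kg; Δv = 285×9.81×ln(2.729) = 2795.9×1.0040 ≈ 2807 m/s.
Stage 3: m₀ = 40,130 kg, m_f = 40,130 − 30,600 = 9,530 kg; Δv = 290×9.81×ln(4.211) = 2844.9×1.4377 ≈ 4090 m/s.
Total Δv = 5436 + 2807 + 4090 = 12333 m/s.

Δv ≈ 12300 m/s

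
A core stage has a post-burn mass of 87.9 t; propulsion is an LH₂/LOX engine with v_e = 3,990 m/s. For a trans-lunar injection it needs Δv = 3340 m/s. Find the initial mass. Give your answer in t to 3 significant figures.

initial mass ≈ 203 t

By the Tsiolkovsky rocket equation, m₀/m_f = exp(Δv / v_e) = exp(3340 / 3990.0) = exp(0.8371) = 2.3096.
m₀ = m_f × 2.3096 = 87.9 × 2.3096 = 203.014 t.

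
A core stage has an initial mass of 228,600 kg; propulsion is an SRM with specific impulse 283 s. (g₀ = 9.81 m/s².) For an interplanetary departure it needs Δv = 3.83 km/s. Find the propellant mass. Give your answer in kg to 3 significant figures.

v_e = Isp · g₀ = 283 × 9.81 = 2776.2 m/s.
m₀/m_f = exp(Δv / v_e) = exp(3830 / 2776.2) = exp(1.3796) = 3.9732.
m_f = 228,600 / 3.9732 = 57,535.5 kg, so propellant = m₀ − m_f = 228,600 − 57,535.5 = 171,064.5 kg.

propellant mass ≈ 171000 kg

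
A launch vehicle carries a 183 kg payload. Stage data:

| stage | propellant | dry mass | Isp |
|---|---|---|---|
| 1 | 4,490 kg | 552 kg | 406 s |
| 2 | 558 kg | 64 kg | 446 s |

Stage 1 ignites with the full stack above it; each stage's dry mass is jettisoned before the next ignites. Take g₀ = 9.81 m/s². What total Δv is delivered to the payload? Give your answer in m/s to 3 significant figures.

Δv ≈ 11000 m/s

Ignition mass of stage 1 = 4,490+552 + 558+64 + 183 = 5,847 kg.
Stage 1: m₀ = 5,847 kg, m_f = 5,847 − 4,490 = 1,357 kg; Δv = 406×9.81×ln(4.309) = 3982.9×1.4607 ≈ 5818 m/s.
Stage 2: m₀ = 805 kg, m_f = 805 − 558 = 247 kg; Δv = 446×9.81×ln(3.259) = 4375.3×1.1815 ≈ 5169 m/s.
Total Δv = 5818 + 5169 = 10987 m/s.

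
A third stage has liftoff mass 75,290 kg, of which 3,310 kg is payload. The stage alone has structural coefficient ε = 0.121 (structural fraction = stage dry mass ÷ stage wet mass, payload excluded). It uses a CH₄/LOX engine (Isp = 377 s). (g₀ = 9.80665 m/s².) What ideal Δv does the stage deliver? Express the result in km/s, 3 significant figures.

Δv ≈ 6.78 km/s

Stage wet mass = m₀ − payload = 75,290 − 3,310 = 71,980 kg.
Stage dry mass = ε × stage wet mass = 0.121 × 71,980 = 8,709.58 kg.
Burnout mass m_f = stage dry + payload = 8,709.58 + 3,310 = 12,019.58 kg.
v_e = Isp · g₀ = 377 × 9.80665 = 3697.1 m/s.
Rocket equation: Δv = v_e · ln(75,290/12,019.58) = 3697.1 × ln(6.264) = 3697.1 × 1.8348 ≈ 6783 m/s.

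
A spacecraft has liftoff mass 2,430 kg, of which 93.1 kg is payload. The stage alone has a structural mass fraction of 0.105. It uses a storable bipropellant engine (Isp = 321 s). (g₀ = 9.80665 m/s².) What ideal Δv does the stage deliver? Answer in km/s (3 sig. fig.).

Δv ≈ 6.21 km/s

Stage wet mass = m₀ − payload = 2,430 − 93.1 = 2,336.9 kg.
Stage dry mass = ε × stage wet mass = 0.105 × 2,336.9 = 245.375 kg.
Burnout mass m_f = stage dry + payload = 245.375 + 93.1 = 338.475 kg.
v_e = Isp · g₀ = 321 × 9.80665 = 3147.9 m/s.
Δv = v_e · ln(2,430/338.475) = 3147.9 × ln(7.179) = 3147.9 × 1.9712 ≈ 6205 m/s.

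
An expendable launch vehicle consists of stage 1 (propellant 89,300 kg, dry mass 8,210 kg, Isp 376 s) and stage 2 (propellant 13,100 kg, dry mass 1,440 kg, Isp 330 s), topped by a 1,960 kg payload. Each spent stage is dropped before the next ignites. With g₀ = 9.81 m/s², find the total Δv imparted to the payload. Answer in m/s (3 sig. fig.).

Δv ≈ 10800 m/s

Ignition mass of stage 1 = 89,300+8,210 + 13,100+1,440 + 1,960 = 114,010 kg.
Stage 1: m₀ = 114,010 kg, m_f = 114,010 − 89,300 = 24,710 kg; Δv = 376×9.81×ln(4.614) = 3688.6×1.5291 ≈ 5640 m/s.
Stage 2: m₀ = 16,500 kg, m_f = 16,500 − 13,100 = 3,400 kg; Δv = 330×9.81×ln(4.853) = 3237.3×1.5796 ≈ 5114 m/s.
Total Δv = 5640 + 5114 = 10754 m/s.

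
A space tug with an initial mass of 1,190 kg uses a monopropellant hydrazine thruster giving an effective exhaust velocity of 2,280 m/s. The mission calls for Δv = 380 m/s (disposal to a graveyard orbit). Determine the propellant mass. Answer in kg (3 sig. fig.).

propellant mass ≈ 183 kg

m₀/m_f = exp(Δv / v_e) = exp(380 / 2280.0) = exp(0.1667) = 1.1814.
m_f = 1,190 / 1.1814 = 1,007.28 kg, so propellant = m₀ − m_f = 1,190 − 1,007.28 = 182.72 kg.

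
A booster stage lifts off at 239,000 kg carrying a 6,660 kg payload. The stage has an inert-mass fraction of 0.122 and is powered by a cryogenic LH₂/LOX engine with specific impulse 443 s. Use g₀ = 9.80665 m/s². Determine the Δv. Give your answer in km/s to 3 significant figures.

Δv ≈ 8.35 km/s

Stage wet mass = m₀ − payload = 239,000 − 6,660 = 232,340 kg.
Stage dry mass = ε × stage wet mass = 0.122 × 232,340 = 28,345.5 kg.
Burnout mass m_f = stage dry + payload = 28,345.5 + 6,660 = 35,005.5 kg.
v_e = Isp · g₀ = 443 × 9.80665 = 4344.3 m/s.
Δv = v_e · ln(239,000/35,005.5) = 4344.3 × ln(6.827) = 4344.3 × 1.9210 ≈ 8345 m/s.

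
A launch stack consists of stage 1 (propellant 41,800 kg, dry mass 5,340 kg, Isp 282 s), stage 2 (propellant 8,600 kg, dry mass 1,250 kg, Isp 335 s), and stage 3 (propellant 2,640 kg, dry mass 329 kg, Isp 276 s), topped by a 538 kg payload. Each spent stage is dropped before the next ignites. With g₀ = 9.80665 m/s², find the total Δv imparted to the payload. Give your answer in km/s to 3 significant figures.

Δv ≈ 10.4 km/s

Ignition mass of stage 1 = 41,800+5,340 + 8,600+1,250 + 2,640+329 + 538 = 60,497 kg.
Stage 1: m₀ = 60,497 kg, m_f = 60,497 − 41,800 = 18,697 kg; Δv = 282×9.80665×ln(3.236) = 2765.5×1.1742 ≈ 3247 m/s.
Stage 2: m₀ = 13,357 kg, m_f = 13,357 − 8,600 = 4,757 kg; Δv = 335×9.80665×ln(2.808) = 3285.2×1.0324 ≈ 3392 m/s.
Stage 3: m₀ = 3,507 kg, m_f = 3,507 − 2,640 = 867 kg; Δv = 276×9.80665×ln(4.045) = 2706.6×1.3975 ≈ 3782 m/s.
Total Δv = 3247 + 3392 + 3782 = 10421 m/s.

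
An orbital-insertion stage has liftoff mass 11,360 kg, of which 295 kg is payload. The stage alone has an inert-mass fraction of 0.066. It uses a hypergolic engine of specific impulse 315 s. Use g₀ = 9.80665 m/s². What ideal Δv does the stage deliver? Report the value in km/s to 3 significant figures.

Stage wet mass = m₀ − payload = 11,360 − 295 = 11,065 kg.
Stage dry mass = ε × stage wet mass = 0.066 × 11,065 = 730.29 kg.
Burnout mass m_f = stage dry + payload = 730.29 + 295 = 1,025.29 kg.
v_e = Isp · g₀ = 315 × 9.80665 = 3089.1 m/s.
From the ideal rocket equation, Δv = v_e · ln(11,360/1,025.29) = 3089.1 × ln(11.08) = 3089.1 × 2.4051 ≈ 7430 m/s.

Δv ≈ 7.43 km/s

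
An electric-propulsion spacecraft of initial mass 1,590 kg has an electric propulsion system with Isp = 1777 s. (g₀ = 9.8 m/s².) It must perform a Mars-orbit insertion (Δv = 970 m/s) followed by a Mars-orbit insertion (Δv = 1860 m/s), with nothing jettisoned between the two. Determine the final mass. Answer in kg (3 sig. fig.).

v_e = Isp · g₀ = 1777 × 9.8 = 17414.6 m/s.
After the first burn: m = 1590 × exp(−970/17414.6) = 1590 × 0.94582 = 1,503.85 kg.
After the second burn: m = 1,503.85 × exp(−1860/17414.6) = 1,503.85 × 0.89870 = 1,351.51 kg.

final mass ≈ 1350 kg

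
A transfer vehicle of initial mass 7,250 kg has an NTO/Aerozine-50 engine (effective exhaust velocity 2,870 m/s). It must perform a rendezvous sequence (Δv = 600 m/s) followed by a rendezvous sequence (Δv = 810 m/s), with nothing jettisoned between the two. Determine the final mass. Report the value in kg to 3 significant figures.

final mass ≈ 4440 kg

After the first burn: m = 7250 × exp(−600/2870.0) = 7250 × 0.81135 = 5,882.29 kg.
After the second burn: m = 5,882.29 × exp(−810/2870.0) = 5,882.29 × 0.75410 = 4,435.83 kg.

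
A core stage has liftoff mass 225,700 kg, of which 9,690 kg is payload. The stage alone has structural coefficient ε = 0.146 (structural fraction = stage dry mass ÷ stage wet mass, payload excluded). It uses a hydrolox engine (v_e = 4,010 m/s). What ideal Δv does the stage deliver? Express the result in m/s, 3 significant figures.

Δv ≈ 6820 m/s

Stage wet mass = m₀ − payload = 225,700 − 9,690 = 216,010 kg.
Stage dry mass = ε × stage wet mass = 0.146 × 216,010 = 31,537.5 kg.
Burnout mass m_f = stage dry + payload = 31,537.5 + 9,690 = 41,227.5 kg.
Δv = v_e · ln(225,700/41,227.5) = 4010.0 × ln(5.475) = 4010.0 × 1.7001 ≈ 6817 m/s.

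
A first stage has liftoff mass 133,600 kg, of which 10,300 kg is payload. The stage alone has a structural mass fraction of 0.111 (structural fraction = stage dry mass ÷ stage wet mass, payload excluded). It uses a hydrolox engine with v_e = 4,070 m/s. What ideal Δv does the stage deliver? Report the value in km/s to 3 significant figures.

Stage wet mass = m₀ − payload = 133,600 − 10,300 = 123,300 kg.
Stage dry mass = ε × stage wet mass = 0.111 × 123,300 = 13,686.3 kg.
Burnout mass m_f = stage dry + payload = 13,686.3 + 10,300 = 23,986.3 kg.
By the Tsiolkovsky rocket equation, Δv = v_e · ln(133,600/23,986.3) = 4070.0 × ln(5.57) = 4070.0 × 1.7174 ≈ 6990 m/s.

Δv ≈ 6.99 km/s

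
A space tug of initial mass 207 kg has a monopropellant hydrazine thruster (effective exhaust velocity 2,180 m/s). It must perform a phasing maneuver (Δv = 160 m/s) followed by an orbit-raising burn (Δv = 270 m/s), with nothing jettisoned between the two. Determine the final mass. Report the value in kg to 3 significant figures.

final mass ≈ 170 kg

After the first burn: m = 207 × exp(−160/2180.0) = 207 × 0.92923 = 192.351 kg.
After the second burn: m = 192.351 × exp(−270/2180.0) = 192.351 × 0.88351 = 169.944 kg.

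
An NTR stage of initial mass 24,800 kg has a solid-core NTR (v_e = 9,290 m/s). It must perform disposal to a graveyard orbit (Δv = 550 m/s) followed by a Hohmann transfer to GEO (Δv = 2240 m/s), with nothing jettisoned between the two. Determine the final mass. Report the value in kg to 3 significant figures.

final mass ≈ 18400 kg

After the first burn: m = 24800 × exp(−550/9290.0) = 24800 × 0.94252 = 23,374.5 kg.
After the second burn: m = 23,374.5 × exp(−2240/9290.0) = 23,374.5 × 0.78575 = 18,366.5 kg.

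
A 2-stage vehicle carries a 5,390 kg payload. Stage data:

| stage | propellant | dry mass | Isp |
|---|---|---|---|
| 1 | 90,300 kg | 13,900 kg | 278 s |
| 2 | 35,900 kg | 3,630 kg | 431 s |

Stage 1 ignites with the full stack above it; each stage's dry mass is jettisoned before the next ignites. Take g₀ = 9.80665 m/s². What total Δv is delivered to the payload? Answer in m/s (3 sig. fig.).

Δv ≈ 9320 m/s

Ignition mass of stage 1 = 90,300+13,900 + 35,900+3,630 + 5,390 = 149,120 kg.
Stage 1: m₀ = 149,120 kg, m_f = 149,120 − 90,300 = 58,820 kg; Δv = 278×9.80665×ln(2.535) = 2726.2×0.9303 ≈ 2536 m/s.
Stage 2: m₀ = 44,920 kg, m_f = 44,920 − 35,900 = 9,020 kg; Δv = 431×9.80665×ln(4.98) = 4226.7×1.6054 ≈ 6786 m/s.
Total Δv = 2536 + 6786 = 9322 m/s.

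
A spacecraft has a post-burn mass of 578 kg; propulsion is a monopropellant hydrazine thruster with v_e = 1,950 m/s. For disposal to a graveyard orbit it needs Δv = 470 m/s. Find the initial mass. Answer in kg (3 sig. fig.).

m₀/m_f = exp(Δv / v_e) = exp(470 / 1950.0) = exp(0.2410) = 1.2726.
m₀ = m_f × 1.2726 = 578 × 1.2726 = 735.563 kg.

initial mass ≈ 736 kg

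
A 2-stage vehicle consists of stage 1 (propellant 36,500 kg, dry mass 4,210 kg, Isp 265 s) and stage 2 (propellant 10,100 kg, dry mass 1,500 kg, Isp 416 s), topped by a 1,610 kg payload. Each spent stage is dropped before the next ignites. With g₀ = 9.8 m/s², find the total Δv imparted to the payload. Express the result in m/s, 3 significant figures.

Ignition mass of stage 1 = 36,500+4,210 + 10,100+1,500 + 1,610 = 53,920 kg.
Stage 1: m₀ = 53,920 kg, m_f = 53,920 − 36,500 = 17,420 kg; Δv = 265×9.8×ln(3.095) = 2597.0×1.1299 ≈ 2934 m/s.
Stage 2: m₀ = 13,210 kg, m_f = 13,210 − 10,100 = 3,110 kg; Δv = 416×9.8×ln(4.248) = 4076.8×1.4464 ≈ 5896 m/s.
Total Δv = 2934 + 5896 = 8830 m/s.

Δv ≈ 8830 m/s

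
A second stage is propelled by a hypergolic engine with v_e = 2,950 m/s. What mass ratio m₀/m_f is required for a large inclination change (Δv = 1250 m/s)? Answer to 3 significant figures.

By the Tsiolkovsky rocket equation, m₀/m_f = exp(Δv / v_e) = exp(1250 / 2950.0) = exp(0.4237) = 1.5276.

mass ratio ≈ 1.53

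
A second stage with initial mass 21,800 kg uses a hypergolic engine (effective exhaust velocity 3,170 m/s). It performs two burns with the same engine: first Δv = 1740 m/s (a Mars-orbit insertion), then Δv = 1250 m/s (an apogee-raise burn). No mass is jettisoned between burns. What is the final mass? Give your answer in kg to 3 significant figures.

final mass ≈ 8490 kg

After the first burn: m = 21800 × exp(−1740/3170.0) = 21800 × 0.57759 = 12,591.5 kg.
After the second burn: m = 12,591.5 × exp(−1250/3170.0) = 12,591.5 × 0.67414 = 8,488.43 kg.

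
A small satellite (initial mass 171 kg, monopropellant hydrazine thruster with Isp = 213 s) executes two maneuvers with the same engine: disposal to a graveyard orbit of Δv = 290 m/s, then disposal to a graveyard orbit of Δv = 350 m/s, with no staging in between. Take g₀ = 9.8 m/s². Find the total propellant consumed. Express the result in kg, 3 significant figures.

total propellant consumed ≈ 45.2 kg

v_e = Isp · g₀ = 213 × 9.8 = 2087.4 m/s.
After the first burn: m = 171 × exp(−290/2087.4) = 171 × 0.87029 = 148.82 kg.
After the second burn: m = 148.82 × exp(−350/2087.4) = 148.82 × 0.84563 = 125.847 kg.
Total propellant = m₀ − m_final = 171 − 125.847 = 45.153 kg.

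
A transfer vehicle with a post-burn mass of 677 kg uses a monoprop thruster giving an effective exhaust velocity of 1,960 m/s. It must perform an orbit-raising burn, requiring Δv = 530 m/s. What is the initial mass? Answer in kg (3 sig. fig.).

From the ideal rocket equation, m₀/m_f = exp(Δv / v_e) = exp(530 / 1960.0) = exp(0.2704) = 1.3105.
m₀ = m_f × 1.3105 = 677 × 1.3105 = 887.209 kg.

initial mass ≈ 887 kg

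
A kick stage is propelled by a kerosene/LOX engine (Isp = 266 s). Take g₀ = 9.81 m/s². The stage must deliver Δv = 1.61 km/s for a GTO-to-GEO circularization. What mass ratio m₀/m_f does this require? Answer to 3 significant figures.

mass ratio ≈ 1.85

v_e = Isp · g₀ = 266 × 9.81 = 2609.5 m/s.
From the ideal rocket equation, m₀/m_f = exp(Δv / v_e) = exp(1610 / 2609.5) = exp(0.6170) = 1.8533.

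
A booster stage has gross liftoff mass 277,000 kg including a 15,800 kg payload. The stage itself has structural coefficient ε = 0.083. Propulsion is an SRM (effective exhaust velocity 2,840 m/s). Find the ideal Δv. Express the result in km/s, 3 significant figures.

Stage wet mass = m₀ − payload = 277,000 − 15,800 = 261,200 kg.
Stage dry mass = ε × stage wet mass = 0.083 × 261,200 = 21,679.6 kg.
Burnout mass m_f = stage dry + payload = 21,679.6 + 15,800 = 37,479.6 kg.
Δv = v_e · ln(277,000/37,479.6) = 2840.0 × ln(7.391) = 2840.0 × 2.0002 ≈ 5681 m/s.

Δv ≈ 5.68 km/s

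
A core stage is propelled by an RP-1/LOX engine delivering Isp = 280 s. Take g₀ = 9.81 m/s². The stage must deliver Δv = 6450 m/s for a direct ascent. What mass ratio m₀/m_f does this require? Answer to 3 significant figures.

mass ratio ≈ 10.5

v_e = Isp · g₀ = 280 × 9.81 = 2746.8 m/s.
m₀/m_f = exp(Δv / v_e) = exp(6450 / 2746.8) = exp(2.3482) = 10.4666.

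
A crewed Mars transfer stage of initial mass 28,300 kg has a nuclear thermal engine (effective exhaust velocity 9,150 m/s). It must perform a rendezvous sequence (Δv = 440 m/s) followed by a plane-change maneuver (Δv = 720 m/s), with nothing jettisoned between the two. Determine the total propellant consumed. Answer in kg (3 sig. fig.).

After the first burn: m = 28300 × exp(−440/9150.0) = 28300 × 0.95305 = 26,971.3 kg.
After the second burn: m = 26,971.3 × exp(−720/9150.0) = 26,971.3 × 0.92433 = 24,930.4 kg.
Total propellant = m₀ − m_final = 28300 − 24,930.4 = 3,369.6 kg.

total propellant consumed ≈ 3370 kg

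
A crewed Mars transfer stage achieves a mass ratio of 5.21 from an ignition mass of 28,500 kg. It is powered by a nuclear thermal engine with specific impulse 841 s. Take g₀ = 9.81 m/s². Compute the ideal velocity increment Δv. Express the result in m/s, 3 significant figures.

v_e = Isp · g₀ = 841 × 9.81 = 8250.2 m/s.
From the ideal rocket equation, Δv = v_e · ln(5.21) = 8250.2 × 1.6506 ≈ 13617.6 m/s.

Δv ≈ 13600 m/s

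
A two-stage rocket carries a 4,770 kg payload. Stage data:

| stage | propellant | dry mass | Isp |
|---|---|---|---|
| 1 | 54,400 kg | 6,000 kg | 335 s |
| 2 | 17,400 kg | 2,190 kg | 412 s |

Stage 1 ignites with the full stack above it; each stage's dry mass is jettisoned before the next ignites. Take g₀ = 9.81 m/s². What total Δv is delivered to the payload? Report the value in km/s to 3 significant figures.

Δv ≈ 8.44 km/s

Ignition mass of stage 1 = 54,400+6,000 + 17,400+2,190 + 4,770 = 84,760 kg.
Stage 1: m₀ = 84,760 kg, m_f = 84,760 − 54,400 = 30,360 kg; Δv = 335×9.81×ln(2.792) = 3286.4×1.0267 ≈ 3374 m/s.
Stage 2: m₀ = 24,360 kg, m_f = 24,360 − 17,400 = 6,960 kg; Δv = 412×9.81×ln(3.5) = 4041.7×1.2528 ≈ 5063 m/s.
Total Δv = 3374 + 5063 = 8437 m/s.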